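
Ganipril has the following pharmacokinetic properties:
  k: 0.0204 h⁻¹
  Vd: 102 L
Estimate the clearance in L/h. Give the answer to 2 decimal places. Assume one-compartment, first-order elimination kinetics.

2.08 L/h

CL = k × Vd = 0.0204 × 102 = 2.081 L/h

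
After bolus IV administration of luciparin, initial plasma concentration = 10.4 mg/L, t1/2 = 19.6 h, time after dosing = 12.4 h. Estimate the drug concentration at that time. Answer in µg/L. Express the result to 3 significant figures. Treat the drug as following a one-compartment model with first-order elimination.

6710 µg/L

k = ln2 / t½ = 0.693147 / 19.6 = 0.03536 h⁻¹
C = C₀ · e^(−k·t) = 10.40 × e^(−0.03536 × 12.4)
  = 10.40 × 0.6450 = 6.708 mg/L
Convert: 6.708 mg/L × 1000 = 6708 µg/L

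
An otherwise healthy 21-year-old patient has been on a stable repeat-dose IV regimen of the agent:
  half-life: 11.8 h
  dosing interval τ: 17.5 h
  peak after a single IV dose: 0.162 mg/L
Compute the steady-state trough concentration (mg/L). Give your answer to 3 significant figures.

0.0902 mg/L

k = ln2 / t½ = 0.693147 / 11.8 = 0.05874 h⁻¹
e^(−kτ) = e^(−0.05874 × 17.5) = 0.3577
Accumulation ratio R = 1 / (1 − e^(−kτ)) = 1 / (1 − 0.3577) = 1.557
Steady-state trough = C₀ × R × e^(−kτ) = 0.162 × 1.557 × 0.3577 = 0.09022 mg/L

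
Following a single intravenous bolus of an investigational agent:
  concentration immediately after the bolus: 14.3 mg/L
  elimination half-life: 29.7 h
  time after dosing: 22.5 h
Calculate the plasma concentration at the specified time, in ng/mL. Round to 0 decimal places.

k = ln2 / t½ = 0.693147 / 29.7 = 0.02334 h⁻¹
C = C₀ · e^(−k·t) = 14.30 × e^(−0.02334 × 22.5)
  = 14.30 × 0.5915 = 8.458 mg/L
Convert: 8.458 mg/L × 1000 = 8458 ng/mL

8458 ng/mL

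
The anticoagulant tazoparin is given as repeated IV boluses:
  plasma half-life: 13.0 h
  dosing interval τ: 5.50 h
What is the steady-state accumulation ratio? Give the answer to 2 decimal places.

k = ln2 / t½ = 0.693147 / 13.0 = 0.05332 h⁻¹
e^(−kτ) = e^(−0.05332 × 5.50) = 0.7458
Accumulation ratio R = 1 / (1 − e^(−kτ)) = 1 / (1 − 0.7458) = 3.934

3.93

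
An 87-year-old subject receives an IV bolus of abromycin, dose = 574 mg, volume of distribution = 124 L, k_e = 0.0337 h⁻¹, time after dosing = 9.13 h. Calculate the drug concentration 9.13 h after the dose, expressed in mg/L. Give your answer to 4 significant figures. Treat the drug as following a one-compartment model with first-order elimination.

C₀ = Dose / Vd = 574.0 / 124 = 4.629 mg/L
C = C₀ · e^(−k·t) = 4.629 × e^(−0.03370 × 9.13)
  = 4.629 × 0.7351 = 3.403 mg/L

3.403 mg/L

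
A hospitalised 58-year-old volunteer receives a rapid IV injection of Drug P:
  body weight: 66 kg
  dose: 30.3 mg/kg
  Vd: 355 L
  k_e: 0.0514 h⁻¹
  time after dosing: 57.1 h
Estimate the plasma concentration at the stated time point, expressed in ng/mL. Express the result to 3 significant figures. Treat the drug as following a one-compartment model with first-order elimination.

299 ng/mL

Total dose = 30.3 × 66 = 2000 mg
C₀ = Dose / Vd = 2000 / 355 = 5.634 mg/L
C = C₀ · e^(−k·t) = 5.634 × e^(−0.05140 × 57.1)
  = 5.634 × 0.05313 = 0.2993 mg/L
Convert: 0.2993 mg/L × 1000 = 299.3 ng/mL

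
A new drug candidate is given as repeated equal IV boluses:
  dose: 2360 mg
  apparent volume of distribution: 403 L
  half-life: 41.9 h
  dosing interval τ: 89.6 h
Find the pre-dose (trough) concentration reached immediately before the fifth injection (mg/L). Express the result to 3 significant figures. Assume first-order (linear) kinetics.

1.72 mg/L

C₀ per dose = Dose / Vd = 2360 / 403 = 5.856 mg/L
k = ln2 / t½ = 0.693147 / 41.9 = 0.01654 h⁻¹
Fraction remaining after one interval: r = e^(−kτ) = e^(−0.01654 × 89.6) = 0.2272
Before dose 5, 4 doses have been given (aged 1τ, 2τ, 3τ, 4τ).
C_trough = C₀ × (r + r² + … + r^4) = C₀ × r(1−r^4)/(1−r)
        = 5.856 × 0.2272 × (1 − 0.002665) / (1 − 0.2272) = 1.717 mg/L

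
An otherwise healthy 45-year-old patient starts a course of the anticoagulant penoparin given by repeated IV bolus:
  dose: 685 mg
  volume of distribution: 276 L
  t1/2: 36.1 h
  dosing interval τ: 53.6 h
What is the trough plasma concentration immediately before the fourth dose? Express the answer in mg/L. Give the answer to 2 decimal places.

C₀ per dose = Dose / Vd = 685 / 276 = 2.482 mg/L
k = ln2 / t½ = 0.693147 / 36.1 = 0.01920 h⁻¹
Fraction remaining after one interval: r = e^(−kτ) = e^(−0.01920 × 53.6) = 0.3573
Before dose 4, 3 doses have been given (aged 1τ, 2τ, 3τ).
C_trough = C₀ × (r + r² + … + r^3) = C₀ × r(1−r^3)/(1−r)
        = 2.482 × 0.3573 × (1 − 0.04561) / (1 − 0.3573) = 1.317 mg/L

1.32 mg/L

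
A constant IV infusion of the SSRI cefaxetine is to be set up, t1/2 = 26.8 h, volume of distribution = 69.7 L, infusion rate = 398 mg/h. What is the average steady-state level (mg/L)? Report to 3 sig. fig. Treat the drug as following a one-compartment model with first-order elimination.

221 mg/L

k = ln2 / t½ = 0.693147 / 26.8 = 0.02586 h⁻¹
CL = k × Vd = 0.02586 × 69.7 = 1.802 L/h
At steady state Css = R₀ / CL = 398 / 1.802 = 220.9 mg/L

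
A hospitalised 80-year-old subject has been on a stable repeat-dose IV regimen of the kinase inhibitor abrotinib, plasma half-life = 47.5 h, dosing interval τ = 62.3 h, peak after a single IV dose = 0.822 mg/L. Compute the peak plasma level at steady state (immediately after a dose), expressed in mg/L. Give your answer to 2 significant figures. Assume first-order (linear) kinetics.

1.4 mg/L

k = ln2 / t½ = 0.693147 / 47.5 = 0.01459 h⁻¹
e^(−kτ) = e^(−0.01459 × 62.3) = 0.4029
Accumulation ratio R = 1 / (1 − e^(−kτ)) = 1 / (1 − 0.4029) = 1.675
Steady-state peak = C₀ × R = 0.822 × 1.675 = 1.377 mg/L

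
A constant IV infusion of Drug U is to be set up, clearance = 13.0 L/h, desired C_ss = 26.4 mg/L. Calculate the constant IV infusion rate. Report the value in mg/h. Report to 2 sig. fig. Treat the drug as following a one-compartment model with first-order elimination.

340 mg/h

At steady state, infusion rate R₀ = Css × CL = 26.4 × 13.00 = 343.2 mg/h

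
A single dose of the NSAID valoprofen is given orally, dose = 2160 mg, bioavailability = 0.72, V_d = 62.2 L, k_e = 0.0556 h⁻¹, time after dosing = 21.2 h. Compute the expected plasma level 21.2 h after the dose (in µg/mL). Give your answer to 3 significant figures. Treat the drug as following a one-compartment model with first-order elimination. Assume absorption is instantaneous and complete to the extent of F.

Amount reaching circulation = F × Dose = 0.72 × 2160 = 1555 mg
C₀ = F·Dose / Vd = 1555 / 62.2 = 25.00 mg/L
C = C₀ · e^(−k·t) = 25.00 × e^(−0.05560 × 21.2)
  = 25.00 × 0.3077 = 7.693 mg/L
(7.693 mg/L = 7.693 µg/mL)

7.69 µg/mL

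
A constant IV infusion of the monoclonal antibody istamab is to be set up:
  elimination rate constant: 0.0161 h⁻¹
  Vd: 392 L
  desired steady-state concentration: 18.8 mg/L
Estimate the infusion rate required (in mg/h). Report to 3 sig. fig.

CL = k × Vd = 0.01610 × 392 = 6.311 L/h
At steady state, infusion rate R₀ = Css × CL = 18.8 × 6.311 = 118.6 mg/h

119 mg/h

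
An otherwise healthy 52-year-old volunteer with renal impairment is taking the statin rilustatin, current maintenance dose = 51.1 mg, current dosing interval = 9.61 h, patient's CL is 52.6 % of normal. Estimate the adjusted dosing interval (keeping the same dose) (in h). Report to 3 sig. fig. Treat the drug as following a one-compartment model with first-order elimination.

18.3 h

To keep the same average steady-state level, dosing rate must scale with clearance.
CL ratio = 52.6 / 100 = 0.5260
New interval (same dose) = 9.61 / 0.5260 = 18.27 h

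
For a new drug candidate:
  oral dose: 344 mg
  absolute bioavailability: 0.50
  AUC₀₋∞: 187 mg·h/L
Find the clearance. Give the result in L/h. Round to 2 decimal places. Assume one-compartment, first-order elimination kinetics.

CL = F·Dose / AUC = 0.50 × 344 / 187 = 0.9198 L/h

0.92 L/h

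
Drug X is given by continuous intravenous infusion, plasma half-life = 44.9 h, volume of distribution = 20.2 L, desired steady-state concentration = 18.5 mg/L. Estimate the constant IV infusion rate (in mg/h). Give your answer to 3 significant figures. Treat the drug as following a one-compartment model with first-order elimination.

5.77 mg/h

k = ln2 / t½ = 0.693147 / 44.9 = 0.01544 h⁻¹
CL = k × Vd = 0.01544 × 20.2 = 0.3119 L/h
At steady state, infusion rate R₀ = Css × CL = 18.5 × 0.3119 = 5.770 mg/h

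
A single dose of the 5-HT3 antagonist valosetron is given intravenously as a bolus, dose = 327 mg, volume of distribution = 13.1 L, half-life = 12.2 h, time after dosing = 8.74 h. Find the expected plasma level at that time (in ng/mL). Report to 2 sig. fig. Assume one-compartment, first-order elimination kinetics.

15000 ng/mL

C₀ = Dose / Vd = 327.0 / 13.1 = 24.96 mg/L
k = ln2 / t½ = 0.693147 / 12.2 = 0.05682 h⁻¹
C = C₀ · e^(−k·t) = 24.96 × e^(−0.05682 × 8.74)
  = 24.96 × 0.6086 = 15.19 mg/L
Convert: 15.19 mg/L × 1000 = 15190 ng/mL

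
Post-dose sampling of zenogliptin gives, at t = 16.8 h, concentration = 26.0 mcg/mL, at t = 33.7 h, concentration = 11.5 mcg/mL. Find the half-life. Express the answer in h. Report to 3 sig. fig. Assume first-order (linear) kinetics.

14.4 h

k = ln(C₁/C₂) / (t₂ − t₁) = ln(26.0/11.5) / (33.7 − 16.8)
  = 0.8157 / 16.90 = 0.04827 h⁻¹
t½ = ln2 / k = 0.693147 / 0.04827 = 14.36 h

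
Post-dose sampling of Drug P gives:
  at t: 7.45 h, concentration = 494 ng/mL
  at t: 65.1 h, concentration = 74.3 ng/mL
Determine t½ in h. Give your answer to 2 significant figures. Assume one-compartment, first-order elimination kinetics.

k = ln(C₁/C₂) / (t₂ − t₁) = ln(494/74.3) / (65.1 − 7.45)
  = 1.894 / 57.65 = 0.03285 h⁻¹
t½ = ln2 / k = 0.693147 / 0.03285 = 21.10 h

21 h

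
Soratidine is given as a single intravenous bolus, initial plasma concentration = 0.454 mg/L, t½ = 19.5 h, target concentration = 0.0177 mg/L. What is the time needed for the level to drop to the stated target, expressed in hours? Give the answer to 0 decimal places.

k = ln2 / t½ = 0.693147 / 19.5 = 0.03555 h⁻¹
t = ln(C₀ / C) / k = ln(0.4540 / 0.0177) / 0.03555
  = ln(25.65) / 0.03555 = 3.245 / 0.03555 = 91.28 h

91 h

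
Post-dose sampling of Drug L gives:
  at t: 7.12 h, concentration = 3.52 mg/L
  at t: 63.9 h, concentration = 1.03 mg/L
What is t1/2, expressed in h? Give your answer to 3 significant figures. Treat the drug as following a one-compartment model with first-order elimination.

k = ln(C₁/C₂) / (t₂ − t₁) = ln(3.52/1.03) / (63.9 − 7.12)
  = 1.229 / 56.78 = 0.02164 h⁻¹
t½ = ln2 / k = 0.693147 / 0.02164 = 32.03 h

32.0 h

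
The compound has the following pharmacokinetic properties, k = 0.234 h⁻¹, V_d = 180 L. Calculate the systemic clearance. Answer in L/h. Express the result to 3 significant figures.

CL = k × Vd = 0.234 × 180 = 42.12 L/h

42.1 L/h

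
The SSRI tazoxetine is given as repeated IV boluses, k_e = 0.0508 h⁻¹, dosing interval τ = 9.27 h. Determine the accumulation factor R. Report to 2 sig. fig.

e^(−kτ) = e^(−0.05080 × 9.27) = 0.6244
Accumulation ratio R = 1 / (1 − e^(−kτ)) = 1 / (1 − 0.6244) = 2.662

2.7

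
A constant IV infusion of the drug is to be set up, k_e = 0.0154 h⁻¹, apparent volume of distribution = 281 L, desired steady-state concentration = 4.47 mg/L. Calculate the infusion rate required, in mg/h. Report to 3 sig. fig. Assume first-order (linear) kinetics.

CL = k × Vd = 0.01540 × 281 = 4.327 L/h
At steady state, infusion rate R₀ = Css × CL = 4.47 × 4.327 = 19.34 mg/h

19.3 mg/h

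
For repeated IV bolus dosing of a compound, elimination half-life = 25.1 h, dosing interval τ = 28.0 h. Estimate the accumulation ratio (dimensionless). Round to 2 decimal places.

1.86

k = ln2 / t½ = 0.693147 / 25.1 = 0.02762 h⁻¹
e^(−kτ) = e^(−0.02762 × 28.0) = 0.4615
Accumulation ratio R = 1 / (1 − e^(−kτ)) = 1 / (1 − 0.4615) = 1.857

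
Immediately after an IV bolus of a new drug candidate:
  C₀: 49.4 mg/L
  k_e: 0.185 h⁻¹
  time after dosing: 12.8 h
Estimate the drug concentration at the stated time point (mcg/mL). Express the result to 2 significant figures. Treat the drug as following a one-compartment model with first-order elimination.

C = C₀ · e^(−k·t) = 49.40 × e^(−0.1850 × 12.8)
  = 49.40 × 0.09367 = 4.627 mg/L
(4.627 mg/L = 4.627 mcg/mL)

4.6 mcg/mL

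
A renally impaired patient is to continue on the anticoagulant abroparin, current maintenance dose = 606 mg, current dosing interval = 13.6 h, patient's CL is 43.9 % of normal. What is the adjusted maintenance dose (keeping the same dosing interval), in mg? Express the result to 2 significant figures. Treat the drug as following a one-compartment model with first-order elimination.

270 mg

To keep the same average steady-state level, dosing rate must scale with clearance.
CL ratio = 43.9 / 100 = 0.4390
New dose (same interval) = 606 × 0.4390 = 266.0 mg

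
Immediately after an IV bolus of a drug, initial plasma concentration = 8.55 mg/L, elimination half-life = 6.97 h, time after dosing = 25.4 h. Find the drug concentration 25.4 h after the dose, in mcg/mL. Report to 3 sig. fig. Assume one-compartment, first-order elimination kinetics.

0.684 mcg/mL

k = ln2 / t½ = 0.693147 / 6.97 = 0.09945 h⁻¹
C = C₀ · e^(−k·t) = 8.550 × e^(−0.09945 × 25.4)
  = 8.550 × 0.07998 = 0.6838 mg/L
(0.6838 mg/L = 0.6838 mcg/mL)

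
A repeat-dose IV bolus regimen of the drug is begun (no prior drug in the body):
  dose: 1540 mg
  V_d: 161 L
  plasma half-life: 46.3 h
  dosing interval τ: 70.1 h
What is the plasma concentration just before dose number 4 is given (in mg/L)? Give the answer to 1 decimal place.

C₀ per dose = Dose / Vd = 1540 / 161 = 9.565 mg/L
k = ln2 / t½ = 0.693147 / 46.3 = 0.01497 h⁻¹
Fraction remaining after one interval: r = e^(−kτ) = e^(−0.01497 × 70.1) = 0.3501
Before dose 4, 3 doses have been given (aged 1τ, 2τ, 3τ).
C_trough = C₀ × (r + r² + … + r^3) = C₀ × r(1−r^3)/(1−r)
        = 9.565 × 0.3501 × (1 − 0.04291) / (1 − 0.3501) = 4.932 mg/L

4.9 mg/L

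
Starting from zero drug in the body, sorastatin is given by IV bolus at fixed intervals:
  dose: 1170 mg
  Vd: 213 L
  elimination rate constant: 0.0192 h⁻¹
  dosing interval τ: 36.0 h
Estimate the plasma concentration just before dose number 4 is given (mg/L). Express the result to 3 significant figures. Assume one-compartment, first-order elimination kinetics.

4.82 mg/L

C₀ per dose = Dose / Vd = 1170 / 213 = 5.493 mg/L
Fraction remaining after one interval: r = e^(−kτ) = e^(−0.01920 × 36.0) = 0.5010
Before dose 4, 3 doses have been given (aged 1τ, 2τ, 3τ).
C_trough = C₀ × (r + r² + … + r^3) = C₀ × r(1−r^3)/(1−r)
        = 5.493 × 0.5010 × (1 − 0.1258) / (1 − 0.5010) = 4.821 mg/L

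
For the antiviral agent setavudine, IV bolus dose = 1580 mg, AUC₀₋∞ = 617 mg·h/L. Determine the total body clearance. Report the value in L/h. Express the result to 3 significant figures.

CL = Dose / AUC = 1580 / 617 = 2.561 L/h

2.56 L/h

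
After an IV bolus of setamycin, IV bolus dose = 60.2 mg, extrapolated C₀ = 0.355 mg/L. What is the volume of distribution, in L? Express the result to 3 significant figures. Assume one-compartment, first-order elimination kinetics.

170 L

Vd = Dose / C₀ = 60.20 / 0.355 = 169.6 L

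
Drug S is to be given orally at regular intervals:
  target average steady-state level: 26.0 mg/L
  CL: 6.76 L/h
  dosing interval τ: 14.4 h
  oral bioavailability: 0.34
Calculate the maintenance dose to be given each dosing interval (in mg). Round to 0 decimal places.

7444 mg

At steady state, F × (Dose/τ) = Css × CL.
Dose = Css × CL × τ / F = 26.0 × 6.760 × 14.4 / 0.34 = 7444 mg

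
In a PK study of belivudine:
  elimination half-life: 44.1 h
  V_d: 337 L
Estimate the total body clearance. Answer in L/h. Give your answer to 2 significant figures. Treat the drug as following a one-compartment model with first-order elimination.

5.3 L/h

k = ln2 / t½ = 0.693147 / 44.1 = 0.01572 h⁻¹
CL = k × Vd = 0.01572 × 337 = 5.298 L/h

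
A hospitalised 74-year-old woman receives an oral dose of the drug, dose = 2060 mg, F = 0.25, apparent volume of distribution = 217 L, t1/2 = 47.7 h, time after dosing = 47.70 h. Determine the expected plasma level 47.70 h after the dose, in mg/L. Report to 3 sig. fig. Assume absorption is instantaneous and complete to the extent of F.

Amount reaching circulation = F × Dose = 0.25 × 2060 = 515.0 mg
C₀ = F·Dose / Vd = 515.0 / 217 = 2.373 mg/L
k = ln2 / t½ = 0.693147 / 47.7 = 0.01453 h⁻¹
t / t½ = 47.70 / 47.7 = 1 half-lives
C = C₀ × (1/2)^1 = 2.373 × 0.5000 = 1.187 mg/L

1.19 mg/L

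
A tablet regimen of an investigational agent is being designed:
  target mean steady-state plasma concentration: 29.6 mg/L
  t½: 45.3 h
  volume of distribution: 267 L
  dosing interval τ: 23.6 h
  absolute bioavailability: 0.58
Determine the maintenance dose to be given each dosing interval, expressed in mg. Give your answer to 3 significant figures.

4920 mg

k = ln2 / t½ = 0.693147 / 45.3 = 0.01530 h⁻¹
CL = k × Vd = 0.01530 × 267 = 4.085 L/h
At steady state, F × (Dose/τ) = Css × CL.
Dose = Css × CL × τ / F = 29.6 × 4.085 × 23.6 / 0.58 = 4920 mg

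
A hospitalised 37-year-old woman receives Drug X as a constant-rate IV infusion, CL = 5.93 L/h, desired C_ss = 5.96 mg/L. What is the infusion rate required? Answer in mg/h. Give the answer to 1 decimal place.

35.3 mg/h

At steady state, infusion rate R₀ = Css × CL = 5.96 × 5.930 = 35.34 mg/h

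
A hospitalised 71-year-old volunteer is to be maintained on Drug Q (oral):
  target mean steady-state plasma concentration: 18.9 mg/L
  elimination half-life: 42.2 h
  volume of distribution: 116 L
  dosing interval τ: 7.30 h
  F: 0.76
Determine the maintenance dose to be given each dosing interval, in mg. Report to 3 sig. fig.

k = ln2 / t½ = 0.693147 / 42.2 = 0.01643 h⁻¹
CL = k × Vd = 0.01643 × 116 = 1.906 L/h
At steady state, F × (Dose/τ) = Css × CL.
Dose = Css × CL × τ / F = 18.9 × 1.906 × 7.30 / 0.76 = 346.0 mg

346 mg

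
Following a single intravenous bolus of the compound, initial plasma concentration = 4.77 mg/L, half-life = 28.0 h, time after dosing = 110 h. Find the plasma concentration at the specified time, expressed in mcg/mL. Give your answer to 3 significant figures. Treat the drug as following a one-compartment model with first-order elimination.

k = ln2 / t½ = 0.693147 / 28.0 = 0.02476 h⁻¹
C = C₀ · e^(−k·t) = 4.770 × e^(−0.02476 × 110)
  = 4.770 × 0.06564 = 0.3131 mg/L
(0.3131 mg/L = 0.3131 mcg/mL)

0.313 mcg/mL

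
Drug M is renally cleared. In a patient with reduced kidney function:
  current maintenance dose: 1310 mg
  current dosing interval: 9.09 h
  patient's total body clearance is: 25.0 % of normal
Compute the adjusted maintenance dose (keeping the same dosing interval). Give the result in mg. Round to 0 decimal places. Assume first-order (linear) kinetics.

328 mg

To keep the same average steady-state level, dosing rate must scale with clearance.
CL ratio = 25.0 / 100 = 0.2500
New dose (same interval) = 1310 × 0.2500 = 327.5 mg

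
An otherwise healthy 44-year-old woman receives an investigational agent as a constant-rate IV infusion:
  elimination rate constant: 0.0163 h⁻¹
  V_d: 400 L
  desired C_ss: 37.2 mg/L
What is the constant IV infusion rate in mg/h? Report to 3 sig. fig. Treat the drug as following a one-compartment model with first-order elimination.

CL = k × Vd = 0.01630 × 400 = 6.520 L/h
At steady state, infusion rate R₀ = Css × CL = 37.2 × 6.520 = 242.5 mg/h

243 mg/h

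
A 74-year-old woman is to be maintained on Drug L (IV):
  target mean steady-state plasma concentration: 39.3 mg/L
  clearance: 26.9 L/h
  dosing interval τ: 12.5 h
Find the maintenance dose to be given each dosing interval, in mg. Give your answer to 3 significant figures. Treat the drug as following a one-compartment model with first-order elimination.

At steady state, Dose/τ = Css × CL.
Dose = Css × CL × τ = 39.3 × 26.90 × 12.5 = 13210 mg

13200 mg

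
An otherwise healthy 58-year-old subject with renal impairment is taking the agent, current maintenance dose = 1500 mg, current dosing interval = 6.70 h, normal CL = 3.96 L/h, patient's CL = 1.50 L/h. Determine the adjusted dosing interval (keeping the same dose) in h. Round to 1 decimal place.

To keep the same average steady-state level, dosing rate must scale with clearance.
CL ratio = 1.50 / 3.96 = 0.3788
New interval (same dose) = 6.70 / 0.3788 = 17.69 h

17.7 h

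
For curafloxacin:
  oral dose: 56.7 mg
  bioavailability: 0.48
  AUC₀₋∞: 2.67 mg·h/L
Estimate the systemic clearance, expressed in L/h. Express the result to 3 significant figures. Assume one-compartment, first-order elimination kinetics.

10.2 L/h

CL = F·Dose / AUC = 0.48 × 56.7 / 2.67 = 10.19 L/h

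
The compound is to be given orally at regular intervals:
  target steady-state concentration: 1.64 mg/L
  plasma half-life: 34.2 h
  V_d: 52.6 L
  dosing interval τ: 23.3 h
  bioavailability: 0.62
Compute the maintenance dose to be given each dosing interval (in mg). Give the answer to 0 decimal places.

k = ln2 / t½ = 0.693147 / 34.2 = 0.02027 h⁻¹
CL = k × Vd = 0.02027 × 52.6 = 1.066 L/h
At steady state, F × (Dose/τ) = Css × CL.
Dose = Css × CL × τ / F = 1.64 × 1.066 × 23.3 / 0.62 = 65.70 mg

66 mg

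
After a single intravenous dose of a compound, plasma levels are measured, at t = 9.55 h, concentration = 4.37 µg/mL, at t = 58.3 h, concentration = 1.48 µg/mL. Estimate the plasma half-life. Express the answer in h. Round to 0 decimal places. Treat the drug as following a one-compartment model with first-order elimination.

31 h

k = ln(C₁/C₂) / (t₂ − t₁) = ln(4.37/1.48) / (58.3 − 9.55)
  = 1.083 / 48.75 = 0.02222 h⁻¹
t½ = ln2 / k = 0.693147 / 0.02222 = 31.19 h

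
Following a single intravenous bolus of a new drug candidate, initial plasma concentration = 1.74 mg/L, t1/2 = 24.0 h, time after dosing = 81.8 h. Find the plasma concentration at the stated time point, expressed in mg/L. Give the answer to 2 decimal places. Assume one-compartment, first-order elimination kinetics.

k = ln2 / t½ = 0.693147 / 24.0 = 0.02888 h⁻¹
C = C₀ · e^(−k·t) = 1.740 × e^(−0.02888 × 81.8)
  = 1.740 × 0.09420 = 0.1639 mg/L

0.16 mg/L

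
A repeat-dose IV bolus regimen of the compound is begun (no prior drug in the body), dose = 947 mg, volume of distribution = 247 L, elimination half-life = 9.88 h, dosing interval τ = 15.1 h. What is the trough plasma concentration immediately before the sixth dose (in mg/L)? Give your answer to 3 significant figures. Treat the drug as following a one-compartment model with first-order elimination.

C₀ per dose = Dose / Vd = 947 / 247 = 3.834 mg/L
k = ln2 / t½ = 0.693147 / 9.88 = 0.07016 h⁻¹
Fraction remaining after one interval: r = e^(−kτ) = e^(−0.07016 × 15.1) = 0.3467
Before dose 6, 5 doses have been given (aged 1τ, 2τ, 3τ, 4τ, 5τ).
C_trough = C₀ × (r + r² + … + r^5) = C₀ × r(1−r^5)/(1−r)
        = 3.834 × 0.3467 × (1 − 0.005009) / (1 − 0.3467) = 2.024 mg/L

2.02 mg/L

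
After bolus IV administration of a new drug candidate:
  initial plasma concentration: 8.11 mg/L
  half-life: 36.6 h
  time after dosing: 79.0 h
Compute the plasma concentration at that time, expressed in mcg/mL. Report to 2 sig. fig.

1.8 mcg/mL

k = ln2 / t½ = 0.693147 / 36.6 = 0.01894 h⁻¹
C = C₀ · e^(−k·t) = 8.110 × e^(−0.01894 × 79.0)
  = 8.110 × 0.2240 = 1.817 mg/L
(1.817 mg/L = 1.817 mcg/mL)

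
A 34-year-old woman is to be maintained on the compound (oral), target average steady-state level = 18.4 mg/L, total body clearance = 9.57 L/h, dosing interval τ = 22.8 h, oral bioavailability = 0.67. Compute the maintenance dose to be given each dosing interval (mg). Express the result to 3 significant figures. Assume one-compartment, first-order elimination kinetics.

At steady state, F × (Dose/τ) = Css × CL.
Dose = Css × CL × τ / F = 18.4 × 9.570 × 22.8 / 0.67 = 5992 mg

5990 mg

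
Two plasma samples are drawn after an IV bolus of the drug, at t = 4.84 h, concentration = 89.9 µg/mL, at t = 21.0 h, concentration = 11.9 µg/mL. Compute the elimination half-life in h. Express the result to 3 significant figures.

k = ln(C₁/C₂) / (t₂ − t₁) = ln(89.9/11.9) / (21.0 − 4.84)
  = 2.022 / 16.16 = 0.1251 h⁻¹
t½ = ln2 / k = 0.693147 / 0.1251 = 5.541 h

5.54 h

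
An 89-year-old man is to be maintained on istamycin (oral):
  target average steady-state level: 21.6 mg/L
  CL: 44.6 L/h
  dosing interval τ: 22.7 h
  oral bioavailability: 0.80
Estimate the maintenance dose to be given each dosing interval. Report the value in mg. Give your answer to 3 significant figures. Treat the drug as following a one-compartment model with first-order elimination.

27300 mg

At steady state, F × (Dose/τ) = Css × CL.
Dose = Css × CL × τ / F = 21.6 × 44.60 × 22.7 / 0.80 = 27340 mg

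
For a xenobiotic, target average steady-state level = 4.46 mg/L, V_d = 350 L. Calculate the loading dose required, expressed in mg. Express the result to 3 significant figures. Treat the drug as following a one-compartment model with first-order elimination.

1560 mg

LD = Css × Vd = 4.46 × 350 = 1561 mg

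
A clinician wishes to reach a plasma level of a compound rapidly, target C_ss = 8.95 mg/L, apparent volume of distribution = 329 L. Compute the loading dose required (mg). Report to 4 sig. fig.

LD = Css × Vd = 8.95 × 329 = 2945 mg

2945 mg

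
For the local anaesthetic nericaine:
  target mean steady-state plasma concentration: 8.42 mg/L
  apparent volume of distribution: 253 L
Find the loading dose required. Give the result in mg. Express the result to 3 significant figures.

LD = Css × Vd = 8.42 × 253 = 2130 mg

2130 mg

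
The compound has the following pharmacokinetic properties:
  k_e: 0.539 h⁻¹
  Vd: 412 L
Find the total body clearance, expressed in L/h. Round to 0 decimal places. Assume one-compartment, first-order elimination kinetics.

CL = k × Vd = 0.539 × 412 = 222.1 L/h

222 L/h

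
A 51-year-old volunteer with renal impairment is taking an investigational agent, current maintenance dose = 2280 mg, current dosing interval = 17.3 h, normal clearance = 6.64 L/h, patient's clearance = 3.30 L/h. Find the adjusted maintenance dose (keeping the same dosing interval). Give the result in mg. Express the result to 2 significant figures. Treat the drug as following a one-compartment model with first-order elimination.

1100 mg

To keep the same average steady-state level, dosing rate must scale with clearance.
CL ratio = 3.30 / 6.64 = 0.4970
New dose (same interval) = 2280 × 0.4970 = 1133 mg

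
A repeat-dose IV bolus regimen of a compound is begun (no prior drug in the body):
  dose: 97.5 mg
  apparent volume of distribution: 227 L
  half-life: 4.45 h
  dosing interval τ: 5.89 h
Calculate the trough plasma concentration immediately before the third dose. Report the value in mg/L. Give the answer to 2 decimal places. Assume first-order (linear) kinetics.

C₀ per dose = Dose / Vd = 97.5 / 227 = 0.4295 mg/L
k = ln2 / t½ = 0.693147 / 4.45 = 0.1558 h⁻¹
Fraction remaining after one interval: r = e^(−kτ) = e^(−0.1558 × 5.89) = 0.3995
Before dose 3, 2 doses have been given (aged 1τ, 2τ).
C_trough = C₀ × (r + r²) = 0.4295 × (0.3995 + 0.1596) = 0.2401 mg/L

0.24 mg/L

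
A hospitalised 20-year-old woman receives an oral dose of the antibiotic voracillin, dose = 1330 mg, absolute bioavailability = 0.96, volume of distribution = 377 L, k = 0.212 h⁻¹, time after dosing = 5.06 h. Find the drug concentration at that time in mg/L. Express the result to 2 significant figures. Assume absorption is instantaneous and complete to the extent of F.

1.2 mg/L

Amount reaching circulation = F × Dose = 0.96 × 1330 = 1277 mg
C₀ = F·Dose / Vd = 1277 / 377 = 3.387 mg/L
C = C₀ · e^(−k·t) = 3.387 × e^(−0.2120 × 5.06)
  = 3.387 × 0.3421 = 1.159 mg/L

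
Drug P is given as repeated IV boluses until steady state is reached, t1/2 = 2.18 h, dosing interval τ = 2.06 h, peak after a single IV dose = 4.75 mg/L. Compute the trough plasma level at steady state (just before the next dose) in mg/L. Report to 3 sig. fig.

k = ln2 / t½ = 0.693147 / 2.18 = 0.3180 h⁻¹
e^(−kτ) = e^(−0.3180 × 2.06) = 0.5194
Accumulation ratio R = 1 / (1 − e^(−kτ)) = 1 / (1 − 0.5194) = 2.081
Steady-state trough = C₀ × R × e^(−kτ) = 4.75 × 2.081 × 0.5194 = 5.134 mg/L

5.13 mg/L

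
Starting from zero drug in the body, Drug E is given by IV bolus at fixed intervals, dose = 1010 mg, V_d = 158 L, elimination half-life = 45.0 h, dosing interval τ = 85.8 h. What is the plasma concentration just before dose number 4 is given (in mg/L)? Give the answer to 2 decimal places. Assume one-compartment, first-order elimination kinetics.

2.28 mg/L

C₀ per dose = Dose / Vd = 1010 / 158 = 6.392 mg/L
k = ln2 / t½ = 0.693147 / 45.0 = 0.01540 h⁻¹
Fraction remaining after one interval: r = e^(−kτ) = e^(−0.01540 × 85.8) = 0.2668
Before dose 4, 3 doses have been given (aged 1τ, 2τ, 3τ).
C_trough = C₀ × (r + r² + … + r^3) = C₀ × r(1−r^3)/(1−r)
        = 6.392 × 0.2668 × (1 − 0.01899) / (1 − 0.2668) = 2.282 mg/L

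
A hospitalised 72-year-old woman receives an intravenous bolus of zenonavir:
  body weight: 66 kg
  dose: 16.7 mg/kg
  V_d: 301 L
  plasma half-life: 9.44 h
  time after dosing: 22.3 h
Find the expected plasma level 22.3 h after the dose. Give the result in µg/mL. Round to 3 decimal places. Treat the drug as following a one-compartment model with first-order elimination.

0.712 µg/mL

Total dose = 16.7 × 66 = 1102 mg
C₀ = Dose / Vd = 1102 / 301 = 3.661 mg/L
k = ln2 / t½ = 0.693147 / 9.44 = 0.07343 h⁻¹
C = C₀ · e^(−k·t) = 3.661 × e^(−0.07343 × 22.3)
  = 3.661 × 0.1945 = 0.7121 mg/L
(0.7121 mg/L = 0.7121 µg/mL)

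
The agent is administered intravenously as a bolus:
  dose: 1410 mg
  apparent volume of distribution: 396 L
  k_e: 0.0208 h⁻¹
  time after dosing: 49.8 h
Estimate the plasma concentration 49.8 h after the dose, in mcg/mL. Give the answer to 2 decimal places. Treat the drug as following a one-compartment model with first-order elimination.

C₀ = Dose / Vd = 1410 / 396 = 3.561 mg/L
C = C₀ · e^(−k·t) = 3.561 × e^(−0.02080 × 49.8)
  = 3.561 × 0.3549 = 1.264 mg/L
(1.264 mg/L = 1.264 mcg/mL)

1.26 mcg/mL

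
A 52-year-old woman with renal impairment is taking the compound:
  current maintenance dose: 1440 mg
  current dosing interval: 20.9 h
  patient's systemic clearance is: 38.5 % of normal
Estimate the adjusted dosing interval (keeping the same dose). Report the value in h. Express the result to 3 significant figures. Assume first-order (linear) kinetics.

To keep the same average steady-state level, dosing rate must scale with clearance.
CL ratio = 38.5 / 100 = 0.3850
New interval (same dose) = 20.9 / 0.3850 = 54.29 h

54.3 h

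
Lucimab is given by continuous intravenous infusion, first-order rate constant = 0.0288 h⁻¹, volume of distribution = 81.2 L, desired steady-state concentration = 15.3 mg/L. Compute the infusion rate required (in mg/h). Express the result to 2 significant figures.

36 mg/h

CL = k × Vd = 0.02880 × 81.2 = 2.339 L/h
At steady state, infusion rate R₀ = Css × CL = 15.3 × 2.339 = 35.79 mg/h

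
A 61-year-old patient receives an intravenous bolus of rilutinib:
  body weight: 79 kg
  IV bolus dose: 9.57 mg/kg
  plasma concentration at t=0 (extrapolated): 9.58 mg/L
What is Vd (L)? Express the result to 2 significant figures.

Dose = 9.57 × 79 = 756.0 mg
Vd = Dose / C₀ = 756.0 / 9.58 = 78.91 L

79 L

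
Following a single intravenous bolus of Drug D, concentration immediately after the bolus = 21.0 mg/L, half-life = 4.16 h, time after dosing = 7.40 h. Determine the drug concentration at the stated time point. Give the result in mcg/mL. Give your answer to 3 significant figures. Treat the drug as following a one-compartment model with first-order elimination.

k = ln2 / t½ = 0.693147 / 4.16 = 0.1666 h⁻¹
C = C₀ · e^(−k·t) = 21.00 × e^(−0.1666 × 7.40)
  = 21.00 × 0.2915 = 6.122 mg/L
(6.122 mg/L = 6.122 mcg/mL)

6.12 mcg/mL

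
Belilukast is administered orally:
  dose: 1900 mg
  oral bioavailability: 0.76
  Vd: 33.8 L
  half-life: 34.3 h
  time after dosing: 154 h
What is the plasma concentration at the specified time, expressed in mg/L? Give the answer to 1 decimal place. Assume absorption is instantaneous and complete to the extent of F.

1.9 mg/L

Amount reaching circulation = F × Dose = 0.76 × 1900 = 1444 mg
C₀ = F·Dose / Vd = 1444 / 33.8 = 42.72 mg/L
k = ln2 / t½ = 0.693147 / 34.3 = 0.02021 h⁻¹
C = C₀ · e^(−k·t) = 42.72 × e^(−0.02021 × 154)
  = 42.72 × 0.04450 = 1.901 mg/L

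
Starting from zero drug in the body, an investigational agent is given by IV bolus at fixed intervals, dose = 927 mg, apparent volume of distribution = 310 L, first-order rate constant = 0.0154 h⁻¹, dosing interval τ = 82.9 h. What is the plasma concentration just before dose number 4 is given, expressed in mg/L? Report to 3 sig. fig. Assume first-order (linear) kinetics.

1.13 mg/L

C₀ per dose = Dose / Vd = 927 / 310 = 2.990 mg/L
Fraction remaining after one interval: r = e^(−kτ) = e^(−0.01540 × 82.9) = 0.2790
Before dose 4, 3 doses have been given (aged 1τ, 2τ, 3τ).
C_trough = C₀ × (r + r² + … + r^3) = C₀ × r(1−r^3)/(1−r)
        = 2.990 × 0.2790 × (1 − 0.02172) / (1 − 0.2790) = 1.132 mg/L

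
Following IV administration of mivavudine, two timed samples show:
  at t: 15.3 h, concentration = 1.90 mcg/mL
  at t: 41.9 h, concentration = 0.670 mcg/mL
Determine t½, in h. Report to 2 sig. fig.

k = ln(C₁/C₂) / (t₂ − t₁) = ln(1.90/0.670) / (41.9 − 15.3)
  = 1.042 / 26.60 = 0.03917 h⁻¹
t½ = ln2 / k = 0.693147 / 0.03917 = 17.70 h

18 h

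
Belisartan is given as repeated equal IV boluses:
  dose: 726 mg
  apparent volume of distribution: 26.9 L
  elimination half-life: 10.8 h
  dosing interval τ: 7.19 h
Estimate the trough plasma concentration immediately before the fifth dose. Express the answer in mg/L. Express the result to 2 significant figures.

39 mg/L

C₀ per dose = Dose / Vd = 726 / 26.9 = 26.99 mg/L
k = ln2 / t½ = 0.693147 / 10.8 = 0.06418 h⁻¹
Fraction remaining after one interval: r = e^(−kτ) = e^(−0.06418 × 7.19) = 0.6304
Before dose 5, 4 doses have been given (aged 1τ, 2τ, 3τ, 4τ).
C_trough = C₀ × (r + r² + … + r^4) = C₀ × r(1−r^4)/(1−r)
        = 26.99 × 0.6304 × (1 − 0.1579) / (1 − 0.6304) = 38.77 mg/L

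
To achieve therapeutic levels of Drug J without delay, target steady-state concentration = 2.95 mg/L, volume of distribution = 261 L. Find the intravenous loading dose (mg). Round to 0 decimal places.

770 mg

LD = Css × Vd = 2.95 × 261 = 770.0 mg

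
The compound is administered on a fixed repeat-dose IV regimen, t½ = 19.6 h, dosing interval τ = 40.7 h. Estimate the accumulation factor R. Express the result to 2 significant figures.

1.3

k = ln2 / t½ = 0.693147 / 19.6 = 0.03536 h⁻¹
e^(−kτ) = e^(−0.03536 × 40.7) = 0.2371
Accumulation ratio R = 1 / (1 − e^(−kτ)) = 1 / (1 − 0.2371) = 1.311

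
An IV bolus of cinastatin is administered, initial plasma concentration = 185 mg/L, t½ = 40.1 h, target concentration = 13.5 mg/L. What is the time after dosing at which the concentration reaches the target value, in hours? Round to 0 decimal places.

k = ln2 / t½ = 0.693147 / 40.1 = 0.01729 h⁻¹
t = ln(C₀ / C) / k = ln(185.0 / 13.5) / 0.01729
  = ln(13.70) / 0.01729 = 2.617 / 0.01729 = 151.4 h

151 h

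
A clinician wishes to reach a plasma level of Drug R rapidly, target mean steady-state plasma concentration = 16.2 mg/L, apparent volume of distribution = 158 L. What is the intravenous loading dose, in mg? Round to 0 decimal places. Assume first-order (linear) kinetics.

LD = Css × Vd = 16.2 × 158 = 2560 mg

2560 mg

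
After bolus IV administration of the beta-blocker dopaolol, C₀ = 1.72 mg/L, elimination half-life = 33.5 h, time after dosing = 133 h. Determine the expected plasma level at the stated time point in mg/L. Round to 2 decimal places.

k = ln2 / t½ = 0.693147 / 33.5 = 0.02069 h⁻¹
C = C₀ · e^(−k·t) = 1.720 × e^(−0.02069 × 133)
  = 1.720 × 0.06381 = 0.1098 mg/L

0.11 mg/L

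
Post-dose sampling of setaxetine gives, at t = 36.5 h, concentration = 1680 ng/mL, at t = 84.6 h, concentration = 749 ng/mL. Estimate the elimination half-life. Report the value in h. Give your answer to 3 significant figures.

k = ln(C₁/C₂) / (t₂ − t₁) = ln(1680/749) / (84.6 − 36.5)
  = 0.8078 / 48.10 = 0.01679 h⁻¹
t½ = ln2 / k = 0.693147 / 0.01679 = 41.28 h

41.3 h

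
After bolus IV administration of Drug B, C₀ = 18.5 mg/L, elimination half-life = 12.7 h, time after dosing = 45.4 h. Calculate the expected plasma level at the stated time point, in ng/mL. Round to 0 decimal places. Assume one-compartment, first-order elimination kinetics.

1553 ng/mL

k = ln2 / t½ = 0.693147 / 12.7 = 0.05458 h⁻¹
C = C₀ · e^(−k·t) = 18.50 × e^(−0.05458 × 45.4)
  = 18.50 × 0.08392 = 1.553 mg/L
Convert: 1.553 mg/L × 1000 = 1553 ng/mL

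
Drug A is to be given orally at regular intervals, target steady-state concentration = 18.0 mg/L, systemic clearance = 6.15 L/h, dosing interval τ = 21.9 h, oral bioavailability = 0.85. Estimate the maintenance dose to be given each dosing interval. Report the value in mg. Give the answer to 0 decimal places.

2852 mg

At steady state, F × (Dose/τ) = Css × CL.
Dose = Css × CL × τ / F = 18.0 × 6.150 × 21.9 / 0.85 = 2852 mg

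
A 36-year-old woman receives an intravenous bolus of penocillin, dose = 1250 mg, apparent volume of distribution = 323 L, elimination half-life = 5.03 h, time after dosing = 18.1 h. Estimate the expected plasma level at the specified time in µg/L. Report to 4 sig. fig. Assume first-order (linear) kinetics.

C₀ = Dose / Vd = 1250 / 323 = 3.870 mg/L
k = ln2 / t½ = 0.693147 / 5.03 = 0.1378 h⁻¹
C = C₀ · e^(−k·t) = 3.870 × e^(−0.1378 × 18.1)
  = 3.870 × 0.08256 = 0.3195 mg/L
Convert: 0.3195 mg/L × 1000 = 319.5 µg/L

319.5 µg/L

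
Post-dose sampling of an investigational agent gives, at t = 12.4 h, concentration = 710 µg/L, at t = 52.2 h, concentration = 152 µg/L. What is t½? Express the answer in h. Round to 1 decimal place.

17.9 h

k = ln(C₁/C₂) / (t₂ − t₁) = ln(710/152) / (52.2 − 12.4)
  = 1.541 / 39.80 = 0.03872 h⁻¹
t½ = ln2 / k = 0.693147 / 0.03872 = 17.90 h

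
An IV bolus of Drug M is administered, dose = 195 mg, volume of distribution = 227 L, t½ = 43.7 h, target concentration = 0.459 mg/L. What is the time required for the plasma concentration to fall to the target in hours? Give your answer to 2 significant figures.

C₀ = Dose / Vd = 195.0 / 227 = 0.8590 mg/L
k = ln2 / t½ = 0.693147 / 43.7 = 0.01586 h⁻¹
t = ln(C₀ / C) / k = ln(0.8590 / 0.459) / 0.01586
  = ln(1.871) / 0.01586 = 0.6265 / 0.01586 = 39.50 h

40 h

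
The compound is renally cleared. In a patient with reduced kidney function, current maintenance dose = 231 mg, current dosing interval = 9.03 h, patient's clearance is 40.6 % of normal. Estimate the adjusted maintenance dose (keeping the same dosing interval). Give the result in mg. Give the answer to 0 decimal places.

94 mg

To keep the same average steady-state level, dosing rate must scale with clearance.
CL ratio = 40.6 / 100 = 0.4060
New dose (same interval) = 231 × 0.4060 = 93.79 mg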